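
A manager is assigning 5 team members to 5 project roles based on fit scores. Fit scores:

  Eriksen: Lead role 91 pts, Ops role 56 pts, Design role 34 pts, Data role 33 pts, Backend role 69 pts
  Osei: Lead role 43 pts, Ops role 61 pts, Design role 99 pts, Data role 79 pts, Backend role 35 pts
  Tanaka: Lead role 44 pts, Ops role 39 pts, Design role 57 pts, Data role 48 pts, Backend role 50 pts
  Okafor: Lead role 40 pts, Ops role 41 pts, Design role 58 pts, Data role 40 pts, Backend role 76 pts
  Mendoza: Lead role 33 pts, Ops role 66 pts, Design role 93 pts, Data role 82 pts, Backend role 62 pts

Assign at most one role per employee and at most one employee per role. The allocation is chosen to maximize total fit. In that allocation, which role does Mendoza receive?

Optimal: Eriksen→Lead role (91 pts), Osei→Design role (99 pts), Tanaka→Ops role (39 pts), Okafor→Backend role (76 pts), Mendoza→Data role (82 pts) — total 91+99+39+76+82 = 387 pts.
Row-greedy (each employee in turn takes its best remaining role) gives 363 pts, worse by 24.
Mendoza's own top role is Design role (93 pts), but forcing Mendoza→Design role and reassigning the rest optimally gives only 378 pts — worse by 9.

Mendoza receives Data role.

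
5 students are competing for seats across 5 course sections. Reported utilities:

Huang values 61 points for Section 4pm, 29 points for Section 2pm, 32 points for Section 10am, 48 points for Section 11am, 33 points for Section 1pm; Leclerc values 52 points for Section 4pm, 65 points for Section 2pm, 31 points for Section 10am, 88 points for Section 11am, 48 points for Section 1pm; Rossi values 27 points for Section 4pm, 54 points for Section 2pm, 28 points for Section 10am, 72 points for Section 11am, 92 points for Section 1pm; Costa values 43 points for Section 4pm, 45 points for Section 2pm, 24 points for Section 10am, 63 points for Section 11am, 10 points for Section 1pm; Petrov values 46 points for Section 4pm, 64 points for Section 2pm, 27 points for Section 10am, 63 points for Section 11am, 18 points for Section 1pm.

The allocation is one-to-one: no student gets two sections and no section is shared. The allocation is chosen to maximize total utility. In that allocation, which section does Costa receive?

Optimal: Huang→Section 4pm (61 points), Leclerc→Section 11am (88 points), Rossi→Section 1pm (92 points), Costa→Section 10am (24 points), Petrov→Section 2pm (64 points) — total 61+88+92+24+64 = 329 points.
Swapping Costa↔Petrov (Costa→Section 2pm 45 points, Petrov→Section 10am 27 points) loses 16.
Checked against all permutations: 329 points is optimal.
Costa's own top section is Section 11am (63 points), but forcing Costa→Section 11am and reassigning the rest optimally gives only 311 points — worse by 18.

Costa receives Section 10am.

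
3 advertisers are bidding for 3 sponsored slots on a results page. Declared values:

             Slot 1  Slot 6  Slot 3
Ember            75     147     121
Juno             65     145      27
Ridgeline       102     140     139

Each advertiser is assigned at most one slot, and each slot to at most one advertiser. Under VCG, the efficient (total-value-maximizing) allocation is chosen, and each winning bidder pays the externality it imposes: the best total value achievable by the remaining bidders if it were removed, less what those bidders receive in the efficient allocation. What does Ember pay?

Efficient allocation: Ember→Slot 3 ($121), Juno→Slot 6 ($145), Ridgeline→Slot 1 ($102); total welfare W = $368.
Ember receives Slot 3 at value $121, so the others get W − 121 = $247.
Without Ember: best allocation of the remaining 2 bidders over all 3 slots is Juno→Slot 6 ($145), Ridgeline→Slot 3 ($139), total $284.
VCG payment = (others' best without Ember) − (others' welfare with Ember) = 284 − 247 = $37.

Ember pays $37.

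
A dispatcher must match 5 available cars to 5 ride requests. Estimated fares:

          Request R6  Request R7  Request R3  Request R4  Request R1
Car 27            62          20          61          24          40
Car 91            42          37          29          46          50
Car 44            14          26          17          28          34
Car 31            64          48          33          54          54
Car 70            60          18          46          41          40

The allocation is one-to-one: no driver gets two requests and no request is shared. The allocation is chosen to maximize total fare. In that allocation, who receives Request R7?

Car 44 receives Request R7.

Optimal: Car 27→Request R3 ($61), Car 91→Request R1 ($50), Car 44→Request R7 ($26), Car 31→Request R4 ($54), Car 70→Request R6 ($60) — total 61+50+26+54+60 = $251.
Max-entry greedy (repeatedly take the single best remaining cell) gives $242, worse by 9.
Next-best assignment: Car 27→Request R3, Car 91→Request R4, Car 44→Request R1, Car 31→Request R7, Car 70→Request R6 = $249.
Swapping Car 31↔Car 44 (Car 31→Request R7 $48, Car 44→Request R4 $28) loses 4.
Checked against all permutations: $251 is optimal.
Car 44's own top request is Request R1 ($34), but forcing Car 44→Request R1 and reassigning the rest optimally gives only $249 — worse by 2.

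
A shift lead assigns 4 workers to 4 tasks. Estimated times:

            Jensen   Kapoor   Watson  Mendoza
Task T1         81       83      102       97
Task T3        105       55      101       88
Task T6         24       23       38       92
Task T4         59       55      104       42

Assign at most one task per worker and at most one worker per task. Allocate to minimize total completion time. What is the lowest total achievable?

Min total: 216 min

Optimal: Jensen→Task T1 (81 min), Kapoor→Task T3 (55 min), Watson→Task T6 (38 min), Mendoza→Task T4 (42 min) — total 81+55+38+42 = 216 min.
Row-greedy (each worker in turn takes its cheapest remaining task) gives 223 min, worse by 7.
Next-best assignment: Jensen→Task T6, Kapoor→Task T3, Watson→Task T1, Mendoza→Task T4 = 223 min.
Swapping Jensen↔Watson (Jensen→Task T6 24 min, Watson→Task T1 102 min) adds 7.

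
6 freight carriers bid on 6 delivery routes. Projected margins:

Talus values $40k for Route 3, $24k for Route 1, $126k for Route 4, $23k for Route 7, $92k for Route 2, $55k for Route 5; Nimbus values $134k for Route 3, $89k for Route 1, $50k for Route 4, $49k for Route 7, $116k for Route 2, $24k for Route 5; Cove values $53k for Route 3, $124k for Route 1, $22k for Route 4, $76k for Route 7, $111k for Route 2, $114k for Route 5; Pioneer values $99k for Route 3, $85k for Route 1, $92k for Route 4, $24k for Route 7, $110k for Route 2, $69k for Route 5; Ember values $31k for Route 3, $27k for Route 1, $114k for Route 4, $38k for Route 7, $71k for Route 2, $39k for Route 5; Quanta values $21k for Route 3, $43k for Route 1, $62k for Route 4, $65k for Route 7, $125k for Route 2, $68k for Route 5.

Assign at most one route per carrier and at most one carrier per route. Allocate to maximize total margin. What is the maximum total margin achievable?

Max total: $622k

Optimal: Talus→Route 4 ($126k), Nimbus→Route 3 ($134k), Cove→Route 5 ($114k), Pioneer→Route 1 ($85k), Ember→Route 7 ($38k), Quanta→Route 2 ($125k) — total 126+134+114+85+38+125 = $622k.
Column-greedy (each route in turn goes to its best remaining carrier) gives $598k, worse by 24.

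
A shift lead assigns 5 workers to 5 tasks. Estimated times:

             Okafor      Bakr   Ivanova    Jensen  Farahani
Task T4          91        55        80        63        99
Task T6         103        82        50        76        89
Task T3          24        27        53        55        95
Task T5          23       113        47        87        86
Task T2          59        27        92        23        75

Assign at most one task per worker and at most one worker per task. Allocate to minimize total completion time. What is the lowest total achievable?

Treat this as an assignment problem: match each worker to one task.
Optimal: Okafor→Task T5 (23 min), Bakr→Task T3 (27 min), Ivanova→Task T6 (50 min), Jensen→Task T2 (23 min), Farahani→Task T4 (99 min) — total 23+27+50+23+99 = 222 min.

Min total: 222 min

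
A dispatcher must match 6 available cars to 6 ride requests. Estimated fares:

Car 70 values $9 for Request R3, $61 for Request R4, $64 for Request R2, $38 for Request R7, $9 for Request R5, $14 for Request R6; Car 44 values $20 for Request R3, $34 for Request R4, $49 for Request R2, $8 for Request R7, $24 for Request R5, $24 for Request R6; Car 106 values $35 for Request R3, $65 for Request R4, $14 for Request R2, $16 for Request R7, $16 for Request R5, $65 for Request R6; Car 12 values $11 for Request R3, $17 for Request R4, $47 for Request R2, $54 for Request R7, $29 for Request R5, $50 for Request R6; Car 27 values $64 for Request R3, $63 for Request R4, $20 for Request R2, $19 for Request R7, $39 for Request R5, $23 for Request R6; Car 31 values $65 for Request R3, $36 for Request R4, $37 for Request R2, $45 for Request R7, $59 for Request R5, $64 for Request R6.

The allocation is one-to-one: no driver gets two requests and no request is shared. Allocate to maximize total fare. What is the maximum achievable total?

Max total: $352

Optimal: Car 70→Request R4 ($61), Car 44→Request R2 ($49), Car 106→Request R6 ($65), Car 12→Request R7 ($54), Car 27→Request R3 ($64), Car 31→Request R5 ($59) — total 61+49+65+54+64+59 = $352.
Max-entry greedy (repeatedly take the single best remaining cell) gives $311, worse by 41.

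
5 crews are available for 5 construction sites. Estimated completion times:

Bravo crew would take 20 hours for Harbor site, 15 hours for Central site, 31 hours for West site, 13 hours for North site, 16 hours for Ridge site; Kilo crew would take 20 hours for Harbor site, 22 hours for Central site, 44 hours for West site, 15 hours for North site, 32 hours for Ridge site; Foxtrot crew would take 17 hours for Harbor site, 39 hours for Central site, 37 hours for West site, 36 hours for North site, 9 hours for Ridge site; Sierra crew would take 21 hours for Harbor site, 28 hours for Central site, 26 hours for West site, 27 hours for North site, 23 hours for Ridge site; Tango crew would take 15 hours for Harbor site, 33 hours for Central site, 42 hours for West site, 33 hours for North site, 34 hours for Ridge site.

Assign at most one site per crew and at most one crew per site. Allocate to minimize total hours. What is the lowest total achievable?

Min total: 80 hours

This is the linear assignment problem.
Optimal: Bravo crew→Central site (15 hours), Kilo crew→North site (15 hours), Foxtrot crew→Ridge site (9 hours), Sierra crew→West site (26 hours), Tango crew→Harbor site (15 hours) — total 15+15+9+26+15 = 80 hours.
Min-entry greedy (repeatedly take the single cheapest remaining cell) gives 85 hours, worse by 5.
Swapping Bravo crew↔Sierra crew (Bravo crew→West site 31 hours, Sierra crew→Central site 28 hours) adds 18.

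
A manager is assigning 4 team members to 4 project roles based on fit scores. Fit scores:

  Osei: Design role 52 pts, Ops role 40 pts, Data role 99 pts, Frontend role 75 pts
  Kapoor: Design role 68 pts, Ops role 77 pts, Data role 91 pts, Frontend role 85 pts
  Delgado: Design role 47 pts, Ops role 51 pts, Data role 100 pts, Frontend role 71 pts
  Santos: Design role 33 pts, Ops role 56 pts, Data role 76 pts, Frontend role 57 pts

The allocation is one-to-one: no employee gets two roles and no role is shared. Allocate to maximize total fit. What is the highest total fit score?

Optimal: Osei→Frontend role (75 pts), Kapoor→Design role (68 pts), Delgado→Data role (100 pts), Santos→Ops role (56 pts) — total 75+68+100+56 = 299 pts.
Row-greedy (each employee in turn takes its best remaining role) gives 268 pts, worse by 31.

Max total: 299 pts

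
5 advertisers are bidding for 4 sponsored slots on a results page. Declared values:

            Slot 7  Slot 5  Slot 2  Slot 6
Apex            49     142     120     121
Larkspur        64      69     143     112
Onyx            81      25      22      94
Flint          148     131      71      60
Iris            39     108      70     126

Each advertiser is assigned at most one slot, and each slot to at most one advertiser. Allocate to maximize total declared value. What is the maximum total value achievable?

Optimal: Flint→Slot 7 ($148), Apex→Slot 5 ($142), Larkspur→Slot 2 ($143), Iris→Slot 6 ($126) — total 148+142+143+126 = $559.
Row-greedy (each advertiser in turn takes its best remaining slot) gives $527, worse by 32.

Maximum total: $559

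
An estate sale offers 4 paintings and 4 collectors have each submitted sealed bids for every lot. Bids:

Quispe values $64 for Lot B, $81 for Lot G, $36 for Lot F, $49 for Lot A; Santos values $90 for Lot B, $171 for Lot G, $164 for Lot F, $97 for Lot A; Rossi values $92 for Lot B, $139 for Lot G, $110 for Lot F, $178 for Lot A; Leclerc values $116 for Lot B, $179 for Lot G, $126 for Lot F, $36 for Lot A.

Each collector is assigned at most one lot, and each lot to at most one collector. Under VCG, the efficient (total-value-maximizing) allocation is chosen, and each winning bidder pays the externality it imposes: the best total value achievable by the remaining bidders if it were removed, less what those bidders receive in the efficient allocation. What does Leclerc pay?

Efficient allocation: Quispe→Lot B ($64), Santos→Lot F ($164), Rossi→Lot A ($178), Leclerc→Lot G ($179); total welfare W = $585.
Leclerc receives Lot G at value $179, so the others get W − 179 = $406.
Without Leclerc: best allocation of the remaining 3 bidders over all 4 lots is Quispe→Lot G ($81), Santos→Lot F ($164), Rossi→Lot A ($178), total $423.
VCG payment = (others' best without Leclerc) − (others' welfare with Leclerc) = 423 − 406 = $17.

Leclerc pays $17.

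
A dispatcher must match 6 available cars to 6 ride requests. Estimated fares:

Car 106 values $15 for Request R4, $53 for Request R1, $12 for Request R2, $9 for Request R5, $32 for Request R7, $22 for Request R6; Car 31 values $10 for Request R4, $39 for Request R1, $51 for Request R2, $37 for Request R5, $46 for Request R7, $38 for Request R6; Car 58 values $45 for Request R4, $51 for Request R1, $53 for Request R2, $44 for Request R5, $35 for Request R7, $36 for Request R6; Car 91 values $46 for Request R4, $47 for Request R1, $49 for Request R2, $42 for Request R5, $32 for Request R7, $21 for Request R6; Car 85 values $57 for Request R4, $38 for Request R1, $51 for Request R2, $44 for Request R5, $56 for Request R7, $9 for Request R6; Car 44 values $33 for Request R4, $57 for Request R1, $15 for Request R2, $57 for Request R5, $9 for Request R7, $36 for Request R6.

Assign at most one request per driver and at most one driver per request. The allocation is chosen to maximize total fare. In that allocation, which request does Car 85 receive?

This is a one-to-one assignment (maximum-weight bipartite matching).
Optimal: Car 106→Request R1 ($53), Car 31→Request R6 ($38), Car 58→Request R2 ($53), Car 91→Request R4 ($46), Car 85→Request R7 ($56), Car 44→Request R5 ($57) — total 53+38+53+46+56+57 = $303.
Column-greedy (each request in turn goes to its best remaining driver) gives $277, worse by 26.
Next-best assignment: Car 106→Request R1, Car 31→Request R2, Car 58→Request R6, Car 91→Request R4, Car 85→Request R7, Car 44→Request R5 = $299.
Every other assignment is strictly worse.
Car 85's own top request is Request R4 ($57), but forcing Car 85→Request R4 and reassigning the rest optimally gives only $298 — worse by 5.

Car 85 receives Request R7.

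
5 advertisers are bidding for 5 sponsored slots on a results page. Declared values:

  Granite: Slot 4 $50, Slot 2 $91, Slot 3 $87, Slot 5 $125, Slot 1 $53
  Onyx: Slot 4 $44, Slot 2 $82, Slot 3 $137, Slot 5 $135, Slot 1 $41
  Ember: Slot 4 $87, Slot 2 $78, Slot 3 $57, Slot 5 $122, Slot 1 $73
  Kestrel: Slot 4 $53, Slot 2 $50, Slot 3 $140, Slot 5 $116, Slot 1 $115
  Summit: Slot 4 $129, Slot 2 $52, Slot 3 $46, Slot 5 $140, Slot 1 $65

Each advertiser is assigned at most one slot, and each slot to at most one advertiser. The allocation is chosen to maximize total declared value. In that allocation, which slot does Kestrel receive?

Kestrel receives Slot 1.

This is the linear assignment problem.
Optimal: Granite→Slot 2 ($91), Onyx→Slot 3 ($137), Ember→Slot 5 ($122), Kestrel→Slot 1 ($115), Summit→Slot 4 ($129) — total 91+137+122+115+129 = $594.
Next-best assignment: Granite→Slot 5, Onyx→Slot 3, Ember→Slot 2, Kestrel→Slot 1, Summit→Slot 4 = $584.
Every other assignment is strictly worse.
Kestrel's own top slot is Slot 3 ($140), but forcing Kestrel→Slot 3 and reassigning the rest optimally gives only $568 — worse by 26.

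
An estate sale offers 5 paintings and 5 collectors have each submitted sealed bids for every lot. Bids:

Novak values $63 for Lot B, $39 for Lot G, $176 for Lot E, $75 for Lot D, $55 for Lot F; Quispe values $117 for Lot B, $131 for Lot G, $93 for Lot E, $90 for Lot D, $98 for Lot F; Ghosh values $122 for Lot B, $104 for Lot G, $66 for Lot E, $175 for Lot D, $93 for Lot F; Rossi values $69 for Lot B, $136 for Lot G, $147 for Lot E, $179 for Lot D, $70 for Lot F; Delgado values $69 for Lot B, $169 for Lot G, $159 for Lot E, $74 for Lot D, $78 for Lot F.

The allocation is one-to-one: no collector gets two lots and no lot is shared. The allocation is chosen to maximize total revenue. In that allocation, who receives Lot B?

Optimal: Novak→Lot E ($176), Quispe→Lot F ($98), Ghosh→Lot B ($122), Rossi→Lot D ($179), Delgado→Lot G ($169) — total 176+98+122+179+169 = $744.
Row-greedy (each collector in turn takes its best remaining lot) gives $621, worse by 123.
Ghosh's own top lot is Lot D ($175), but forcing Ghosh→Lot D and reassigning the rest optimally gives only $707 — worse by 37.

Ghosh receives Lot B.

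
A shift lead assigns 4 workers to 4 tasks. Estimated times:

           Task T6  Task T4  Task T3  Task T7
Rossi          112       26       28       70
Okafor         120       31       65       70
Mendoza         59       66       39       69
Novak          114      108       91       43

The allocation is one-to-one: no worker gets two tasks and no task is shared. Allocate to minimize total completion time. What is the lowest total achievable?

Min total: 161 min

Optimal: Rossi→Task T3 (28 min), Okafor→Task T4 (31 min), Mendoza→Task T6 (59 min), Novak→Task T7 (43 min) — total 28+31+59+43 = 161 min.
Next-best assignment: Rossi→Task T4, Okafor→Task T3, Mendoza→Task T6, Novak→Task T7 = 193 min.
Every other assignment is strictly worse.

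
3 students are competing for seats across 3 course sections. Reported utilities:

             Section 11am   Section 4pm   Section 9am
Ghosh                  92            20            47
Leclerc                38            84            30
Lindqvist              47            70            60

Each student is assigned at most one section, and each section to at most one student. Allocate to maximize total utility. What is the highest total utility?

Max total: 236 points

Optimal: Ghosh→Section 11am (92 points), Leclerc→Section 4pm (84 points), Lindqvist→Section 9am (60 points) — total 92+84+60 = 236 points.
Next-best assignment: Ghosh→Section 11am, Leclerc→Section 9am, Lindqvist→Section 4pm = 192 points.
Swapping Lindqvist↔Ghosh (Lindqvist→Section 11am 47 points, Ghosh→Section 9am 47 points) loses 58.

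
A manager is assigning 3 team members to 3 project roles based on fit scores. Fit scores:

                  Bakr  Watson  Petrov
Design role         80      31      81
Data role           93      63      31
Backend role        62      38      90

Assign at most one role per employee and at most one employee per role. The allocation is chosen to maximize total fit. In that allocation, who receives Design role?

Optimal: Bakr→Design role (80 pts), Watson→Data role (63 pts), Petrov→Backend role (90 pts) — total 80+63+90 = 233 pts.
Max-entry greedy (repeatedly take the single best remaining cell) gives 214 pts, worse by 19.
Next-best assignment: Bakr→Data role, Watson→Design role, Petrov→Backend role = 214 pts.
Bakr's own top role is Data role (93 pts), but forcing Bakr→Data role and reassigning the rest optimally gives only 214 pts — worse by 19.

Bakr receives Design role.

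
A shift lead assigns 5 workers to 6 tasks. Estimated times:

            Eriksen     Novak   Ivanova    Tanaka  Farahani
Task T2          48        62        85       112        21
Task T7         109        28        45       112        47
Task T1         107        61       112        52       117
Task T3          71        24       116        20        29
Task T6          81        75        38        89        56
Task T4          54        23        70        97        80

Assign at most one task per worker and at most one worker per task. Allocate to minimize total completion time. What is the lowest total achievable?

Optimal: Eriksen→Task T4 (54 min), Novak→Task T7 (28 min), Ivanova→Task T6 (38 min), Tanaka→Task T3 (20 min), Farahani→Task T2 (21 min) — total 54+28+38+20+21 = 161 min.
Row-greedy (each worker in turn takes its cheapest remaining task) gives 176 min, worse by 15.
Swapping Farahani↔Novak (Farahani→Task T7 47 min, Novak→Task T2 62 min) adds 60.
Checked against all permutations: 161 min is optimal.

Minimum total: 161 min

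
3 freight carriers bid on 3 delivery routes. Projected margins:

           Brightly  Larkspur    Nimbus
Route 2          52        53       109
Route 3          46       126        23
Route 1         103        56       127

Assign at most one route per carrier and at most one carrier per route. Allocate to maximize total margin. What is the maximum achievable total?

Max total: $338k

Optimal: Brightly→Route 1 ($103k), Larkspur→Route 3 ($126k), Nimbus→Route 2 ($109k) — total 103+126+109 = $338k.
Max-entry greedy (repeatedly take the single best remaining cell) gives $305k, worse by 33.
Swapping Nimbus↔Brightly (Nimbus→Route 1 $127k, Brightly→Route 2 $52k) loses 33.
Every other assignment is strictly worse.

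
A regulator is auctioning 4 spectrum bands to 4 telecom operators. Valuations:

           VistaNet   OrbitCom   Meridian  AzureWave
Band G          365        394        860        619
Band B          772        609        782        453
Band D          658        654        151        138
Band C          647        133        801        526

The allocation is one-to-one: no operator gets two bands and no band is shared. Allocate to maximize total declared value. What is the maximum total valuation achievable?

This is the linear assignment problem.
Optimal: VistaNet→Band B ($772M), OrbitCom→Band D ($654M), Meridian→Band C ($801M), AzureWave→Band G ($619M) — total 772+654+801+619 = $2846M.
Row-greedy (each operator in turn takes its best remaining band) gives $2812M, worse by 34.
No other one-to-one assignment exceeds $2846M.

Maximum total: $2846M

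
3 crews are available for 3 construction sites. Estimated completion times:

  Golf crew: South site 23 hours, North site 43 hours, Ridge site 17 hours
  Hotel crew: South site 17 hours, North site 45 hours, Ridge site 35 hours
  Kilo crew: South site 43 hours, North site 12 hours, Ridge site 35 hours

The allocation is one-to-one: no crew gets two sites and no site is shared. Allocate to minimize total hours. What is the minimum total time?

Minimum total: 46 hours

Optimal: Golf crew→Ridge site (17 hours), Hotel crew→South site (17 hours), Kilo crew→North site (12 hours) — total 17+17+12 = 46 hours.
Next-best assignment: Golf crew→South site, Hotel crew→Ridge site, Kilo crew→North site = 70 hours.
No other one-to-one assignment undercuts 46 hours.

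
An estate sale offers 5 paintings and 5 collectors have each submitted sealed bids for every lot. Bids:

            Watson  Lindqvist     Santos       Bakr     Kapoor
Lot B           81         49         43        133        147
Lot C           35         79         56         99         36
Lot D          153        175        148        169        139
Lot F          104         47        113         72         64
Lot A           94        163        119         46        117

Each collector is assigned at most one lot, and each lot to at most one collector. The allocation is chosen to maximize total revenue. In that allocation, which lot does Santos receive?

Santos receives Lot F.

This is the linear assignment problem.
Optimal: Watson→Lot D ($153), Lindqvist→Lot A ($163), Santos→Lot F ($113), Bakr→Lot C ($99), Kapoor→Lot B ($147) — total 153+163+113+99+147 = $675.
Column-greedy (each lot in turn goes to its best remaining collector) gives $628, worse by 47.
Next-best assignment: Watson→Lot F, Lindqvist→Lot A, Santos→Lot D, Bakr→Lot C, Kapoor→Lot B = $661.
Swapping Lindqvist↔Kapoor (Lindqvist→Lot B $49, Kapoor→Lot A $117) loses 144.
Santos's own top lot is Lot D ($148), but forcing Santos→Lot D and reassigning the rest optimally gives only $661 — worse by 14.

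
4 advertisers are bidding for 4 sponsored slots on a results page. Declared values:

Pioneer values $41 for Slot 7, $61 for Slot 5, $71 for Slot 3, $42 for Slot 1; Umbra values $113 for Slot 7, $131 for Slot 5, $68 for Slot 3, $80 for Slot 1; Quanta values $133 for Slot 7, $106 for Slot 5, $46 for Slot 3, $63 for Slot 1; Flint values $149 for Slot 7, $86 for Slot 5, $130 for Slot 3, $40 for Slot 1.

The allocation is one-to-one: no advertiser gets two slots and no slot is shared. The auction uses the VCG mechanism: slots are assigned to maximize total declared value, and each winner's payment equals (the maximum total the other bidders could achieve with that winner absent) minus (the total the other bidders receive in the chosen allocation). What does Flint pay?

Efficient allocation: Pioneer→Slot 1 ($42), Umbra→Slot 5 ($131), Quanta→Slot 7 ($133), Flint→Slot 3 ($130); total welfare W = $436.
Flint receives Slot 3 at value $130, so the others get W − 130 = $306.
Without Flint: best allocation of the remaining 3 bidders over all 4 slots is Pioneer→Slot 3 ($71), Umbra→Slot 5 ($131), Quanta→Slot 7 ($133), total $335.
VCG payment = (others' best without Flint) − (others' welfare with Flint) = 335 − 306 = $29.

Flint pays $29.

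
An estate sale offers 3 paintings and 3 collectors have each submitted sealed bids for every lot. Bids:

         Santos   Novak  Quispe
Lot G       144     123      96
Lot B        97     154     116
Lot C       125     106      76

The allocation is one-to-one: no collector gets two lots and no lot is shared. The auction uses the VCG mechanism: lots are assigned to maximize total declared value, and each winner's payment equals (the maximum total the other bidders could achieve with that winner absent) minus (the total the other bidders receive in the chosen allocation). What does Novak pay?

Novak pays $39.

Efficient allocation: Santos→Lot C ($125), Novak→Lot B ($154), Quispe→Lot G ($96); total welfare W = $375.
Novak receives Lot B at value $154, so the others get W − 154 = $221.
Without Novak: best allocation of the remaining 2 bidders over all 3 lots is Santos→Lot G ($144), Quispe→Lot B ($116), total $260.
VCG payment = (others' best without Novak) − (others' welfare with Novak) = 260 − 221 = $39.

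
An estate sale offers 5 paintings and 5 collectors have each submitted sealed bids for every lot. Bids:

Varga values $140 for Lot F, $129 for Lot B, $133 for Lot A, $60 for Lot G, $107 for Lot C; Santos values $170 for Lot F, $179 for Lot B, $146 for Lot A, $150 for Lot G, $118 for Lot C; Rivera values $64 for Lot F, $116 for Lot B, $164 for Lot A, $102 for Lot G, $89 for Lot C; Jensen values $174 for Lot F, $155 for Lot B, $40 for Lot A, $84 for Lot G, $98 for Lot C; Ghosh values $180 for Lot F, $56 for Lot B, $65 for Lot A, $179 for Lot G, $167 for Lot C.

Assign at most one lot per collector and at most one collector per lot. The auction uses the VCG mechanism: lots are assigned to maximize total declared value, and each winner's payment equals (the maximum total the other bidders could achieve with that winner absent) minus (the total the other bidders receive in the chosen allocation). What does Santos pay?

Efficient allocation: Varga→Lot C ($107), Santos→Lot B ($179), Rivera→Lot A ($164), Jensen→Lot F ($174), Ghosh→Lot G ($179); total welfare W = $803.
Santos receives Lot B at value $179, so the others get W − 179 = $624.
Without Santos: best allocation of the remaining 4 bidders over all 5 lots is Varga→Lot B ($129), Rivera→Lot A ($164), Jensen→Lot F ($174), Ghosh→Lot G ($179), total $646.
VCG payment = (others' best without Santos) − (others' welfare with Santos) = 646 − 624 = $22.

Santos pays $22.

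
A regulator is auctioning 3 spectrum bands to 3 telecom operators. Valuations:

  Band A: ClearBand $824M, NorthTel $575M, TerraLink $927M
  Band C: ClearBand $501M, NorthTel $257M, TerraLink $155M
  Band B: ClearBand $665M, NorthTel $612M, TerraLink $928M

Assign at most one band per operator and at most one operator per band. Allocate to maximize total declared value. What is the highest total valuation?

Maximum total: $2040M

This is the linear assignment problem.
Optimal: ClearBand→Band C ($501M), NorthTel→Band B ($612M), TerraLink→Band A ($927M) — total 501+612+927 = $2040M.
Row-greedy (each operator in turn takes its best remaining band) gives $1591M, worse by 449.
Swapping NorthTel↔TerraLink (NorthTel→Band A $575M, TerraLink→Band B $928M) loses 36.
Every other assignment is strictly worse.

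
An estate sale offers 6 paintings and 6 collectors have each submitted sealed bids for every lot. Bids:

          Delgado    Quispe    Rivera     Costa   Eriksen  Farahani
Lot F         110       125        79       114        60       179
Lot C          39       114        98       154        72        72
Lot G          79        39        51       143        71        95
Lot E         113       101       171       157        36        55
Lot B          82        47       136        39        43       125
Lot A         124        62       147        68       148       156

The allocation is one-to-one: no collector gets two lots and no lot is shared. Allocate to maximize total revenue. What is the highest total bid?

Max total: $837

Optimal: Delgado→Lot B ($82), Quispe→Lot C ($114), Rivera→Lot E ($171), Costa→Lot G ($143), Eriksen→Lot A ($148), Farahani→Lot F ($179) — total 82+114+171+143+148+179 = $837.
Row-greedy (each collector in turn takes its best remaining lot) gives $770, worse by 67.
Swapping Delgado↔Quispe (Delgado→Lot C $39, Quispe→Lot B $47) loses 110.
Checked against all permutations: $837 is optimal.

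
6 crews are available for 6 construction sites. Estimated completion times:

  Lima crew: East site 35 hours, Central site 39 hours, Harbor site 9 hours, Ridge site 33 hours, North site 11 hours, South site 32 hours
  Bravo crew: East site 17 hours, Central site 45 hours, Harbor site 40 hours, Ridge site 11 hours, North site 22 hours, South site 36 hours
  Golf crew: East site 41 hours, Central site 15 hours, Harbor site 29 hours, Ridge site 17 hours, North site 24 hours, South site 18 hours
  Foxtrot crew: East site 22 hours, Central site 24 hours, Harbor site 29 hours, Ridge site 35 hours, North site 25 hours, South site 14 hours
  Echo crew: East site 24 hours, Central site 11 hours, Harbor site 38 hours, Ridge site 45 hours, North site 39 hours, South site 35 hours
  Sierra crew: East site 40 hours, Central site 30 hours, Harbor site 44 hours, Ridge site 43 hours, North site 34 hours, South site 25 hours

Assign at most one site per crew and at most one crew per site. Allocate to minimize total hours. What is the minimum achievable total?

Optimal: Lima crew→Harbor site (9 hours), Bravo crew→East site (17 hours), Golf crew→Ridge site (17 hours), Foxtrot crew→South site (14 hours), Echo crew→Central site (11 hours), Sierra crew→North site (34 hours) — total 9+17+17+14+11+34 = 102 hours.
Column-greedy (each site in turn goes to its cheapest remaining crew) gives 104 hours, worse by 2.

Minimum total: 102 hours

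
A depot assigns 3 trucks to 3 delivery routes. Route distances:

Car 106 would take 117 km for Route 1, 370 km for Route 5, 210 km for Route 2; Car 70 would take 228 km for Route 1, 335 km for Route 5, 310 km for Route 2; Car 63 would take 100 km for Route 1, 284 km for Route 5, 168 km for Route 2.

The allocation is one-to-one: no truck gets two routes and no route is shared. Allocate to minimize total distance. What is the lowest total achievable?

Minimum total: 620 km

Optimal: Car 106→Route 1 (117 km), Car 70→Route 5 (335 km), Car 63→Route 2 (168 km) — total 117+335+168 = 620 km.
Row-greedy (each truck in turn takes its cheapest remaining route) gives 711 km, worse by 91.
Next-best assignment: Car 106→Route 2, Car 70→Route 5, Car 63→Route 1 = 645 km.
Swapping Car 63↔Car 106 (Car 63→Route 1 100 km, Car 106→Route 2 210 km) adds 25.
Every other assignment is strictly worse.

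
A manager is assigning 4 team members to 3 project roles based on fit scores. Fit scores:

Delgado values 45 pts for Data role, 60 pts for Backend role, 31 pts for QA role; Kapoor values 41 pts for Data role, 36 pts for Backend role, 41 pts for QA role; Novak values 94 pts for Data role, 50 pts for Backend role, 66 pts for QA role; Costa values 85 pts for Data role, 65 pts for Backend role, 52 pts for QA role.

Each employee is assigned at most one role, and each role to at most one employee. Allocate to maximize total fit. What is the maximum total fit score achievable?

Maximum total: 211 pts

Treat this as an assignment problem: match each employee to one role.
Optimal: Costa→Data role (85 pts), Delgado→Backend role (60 pts), Novak→QA role (66 pts) — total 85+60+66 = 211 pts.
Column-greedy (each role in turn goes to its best remaining employee) gives 200 pts, worse by 11.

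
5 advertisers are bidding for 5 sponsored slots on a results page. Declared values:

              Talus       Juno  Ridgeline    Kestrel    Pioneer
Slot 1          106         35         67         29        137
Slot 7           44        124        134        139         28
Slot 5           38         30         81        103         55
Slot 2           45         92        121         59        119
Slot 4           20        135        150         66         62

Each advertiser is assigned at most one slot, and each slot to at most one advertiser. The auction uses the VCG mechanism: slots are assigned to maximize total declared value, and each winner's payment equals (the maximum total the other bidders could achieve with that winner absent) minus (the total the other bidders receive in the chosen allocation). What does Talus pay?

Efficient allocation: Talus→Slot 1 ($106), Juno→Slot 7 ($124), Ridgeline→Slot 4 ($150), Kestrel→Slot 5 ($103), Pioneer→Slot 2 ($119); total welfare W = $602.
Talus receives Slot 1 at value $106, so the others get W − 106 = $496.
Without Talus: best allocation of the remaining 4 bidders over all 5 slots is Juno→Slot 4 ($135), Ridgeline→Slot 2 ($121), Kestrel→Slot 7 ($139), Pioneer→Slot 1 ($137), total $532.
VCG payment = (others' best without Talus) − (others' welfare with Talus) = 532 − 496 = $36.

Talus pays $36.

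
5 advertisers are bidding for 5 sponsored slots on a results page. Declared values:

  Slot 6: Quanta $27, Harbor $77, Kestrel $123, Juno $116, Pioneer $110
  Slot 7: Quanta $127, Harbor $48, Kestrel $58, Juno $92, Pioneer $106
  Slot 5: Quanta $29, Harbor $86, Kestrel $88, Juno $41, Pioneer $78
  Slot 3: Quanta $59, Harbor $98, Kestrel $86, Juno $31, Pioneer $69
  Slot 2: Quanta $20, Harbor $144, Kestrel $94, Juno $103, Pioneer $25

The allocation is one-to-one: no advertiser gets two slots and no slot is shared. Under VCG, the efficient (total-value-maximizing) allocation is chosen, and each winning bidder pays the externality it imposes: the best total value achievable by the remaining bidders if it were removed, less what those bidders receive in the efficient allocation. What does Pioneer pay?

Efficient allocation: Quanta→Slot 7 ($127), Harbor→Slot 2 ($144), Kestrel→Slot 3 ($86), Juno→Slot 6 ($116), Pioneer→Slot 5 ($78); total welfare W = $551.
Pioneer receives Slot 5 at value $78, so the others get W − 78 = $473.
Without Pioneer: best allocation of the remaining 4 bidders over all 5 slots is Quanta→Slot 7 ($127), Harbor→Slot 2 ($144), Kestrel→Slot 5 ($88), Juno→Slot 6 ($116), total $475.
VCG payment = (others' best without Pioneer) − (others' welfare with Pioneer) = 475 − 473 = $2.

Pioneer pays $2.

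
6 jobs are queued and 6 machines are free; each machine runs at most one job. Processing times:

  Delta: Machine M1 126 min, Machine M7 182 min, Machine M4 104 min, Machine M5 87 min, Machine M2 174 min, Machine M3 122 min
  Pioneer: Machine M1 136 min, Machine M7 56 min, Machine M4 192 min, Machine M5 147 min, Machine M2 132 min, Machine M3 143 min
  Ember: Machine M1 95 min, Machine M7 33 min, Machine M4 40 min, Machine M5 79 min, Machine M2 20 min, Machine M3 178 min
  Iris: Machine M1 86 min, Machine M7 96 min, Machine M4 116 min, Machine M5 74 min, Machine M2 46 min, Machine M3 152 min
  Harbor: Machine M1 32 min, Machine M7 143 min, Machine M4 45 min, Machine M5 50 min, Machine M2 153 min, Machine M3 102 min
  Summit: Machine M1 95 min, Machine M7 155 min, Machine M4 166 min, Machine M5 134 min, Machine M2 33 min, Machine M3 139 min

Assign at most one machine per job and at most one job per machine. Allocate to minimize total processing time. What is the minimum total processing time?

Min total: 357 min

This is a one-to-one assignment (minimum-cost bipartite matching).
Optimal: Delta→Machine M3 (122 min), Pioneer→Machine M7 (56 min), Ember→Machine M4 (40 min), Iris→Machine M5 (74 min), Harbor→Machine M1 (32 min), Summit→Machine M2 (33 min) — total 122+56+40+74+32+33 = 357 min.
Column-greedy (each machine in turn goes to its cheapest remaining job) gives 419 min, worse by 62.
Next-best assignment: Delta→Machine M3, Pioneer→Machine M7, Ember→Machine M4, Iris→Machine M1, Harbor→Machine M5, Summit→Machine M2 = 387 min.
Checked against all permutations: 357 min is optimal.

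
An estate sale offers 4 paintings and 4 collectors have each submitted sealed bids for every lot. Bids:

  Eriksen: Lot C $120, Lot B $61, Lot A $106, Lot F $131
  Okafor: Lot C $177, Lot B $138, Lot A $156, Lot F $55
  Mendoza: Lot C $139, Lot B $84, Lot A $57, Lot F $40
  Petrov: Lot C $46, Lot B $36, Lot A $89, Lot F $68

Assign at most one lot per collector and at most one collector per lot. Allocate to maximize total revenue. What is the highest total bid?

Maximum total: $497

This is a one-to-one assignment (maximum-weight bipartite matching).
Optimal: Eriksen→Lot F ($131), Okafor→Lot B ($138), Mendoza→Lot C ($139), Petrov→Lot A ($89) — total 131+138+139+89 = $497.
Row-greedy (each collector in turn takes its best remaining lot) gives $481, worse by 16.
Next-best assignment: Eriksen→Lot F, Okafor→Lot C, Mendoza→Lot B, Petrov→Lot A = $481.
No other one-to-one assignment exceeds $497.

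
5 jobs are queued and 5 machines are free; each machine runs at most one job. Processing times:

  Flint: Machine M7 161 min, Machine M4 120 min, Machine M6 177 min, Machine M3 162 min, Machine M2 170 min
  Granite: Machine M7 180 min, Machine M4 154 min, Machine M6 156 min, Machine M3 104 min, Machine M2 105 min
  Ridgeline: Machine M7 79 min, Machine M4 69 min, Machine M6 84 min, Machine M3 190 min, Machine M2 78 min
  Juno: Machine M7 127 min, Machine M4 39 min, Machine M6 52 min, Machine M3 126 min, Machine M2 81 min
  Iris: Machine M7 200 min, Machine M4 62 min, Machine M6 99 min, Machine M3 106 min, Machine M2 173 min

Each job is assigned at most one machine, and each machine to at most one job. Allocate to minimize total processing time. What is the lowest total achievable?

Min total: 457 min

Optimal: Flint→Machine M7 (161 min), Granite→Machine M3 (104 min), Ridgeline→Machine M2 (78 min), Juno→Machine M6 (52 min), Iris→Machine M4 (62 min) — total 161+104+78+52+62 = 457 min.
Row-greedy (each job in turn takes its cheapest remaining machine) gives 554 min, worse by 97.
Swapping Ridgeline↔Juno (Ridgeline→Machine M6 84 min, Juno→Machine M2 81 min) adds 35.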